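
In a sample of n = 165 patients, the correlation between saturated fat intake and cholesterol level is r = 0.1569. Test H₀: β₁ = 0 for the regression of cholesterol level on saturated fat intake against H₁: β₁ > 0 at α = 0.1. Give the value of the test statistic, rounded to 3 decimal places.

t = r·√(n − 2)/√(1 − r²) = 0.1569·√163/√0.975382 = 2.028.
df = n − 2 = 163.
One-sided p ≈ 0.0221, which is < 0.1, so reject H₀.
There is evidence of a linear association between saturated fat intake and cholesterol level.

t = 2.028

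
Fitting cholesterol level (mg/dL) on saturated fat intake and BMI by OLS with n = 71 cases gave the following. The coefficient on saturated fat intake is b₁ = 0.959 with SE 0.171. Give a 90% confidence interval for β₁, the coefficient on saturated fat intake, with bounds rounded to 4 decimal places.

(0.6738, 1.2442)

df = n − k − 1 = 71 − 2 − 1 = 68.
t* = t_{0.05, 68} = 1.667572.
Margin = t* × SE = 1.667572 × 0.171 = 0.285155.
CI: 0.959 ± 0.285155 → (0.6738, 1.2442).
With 90% confidence, each one-unit increase in saturated fat intake is associated with a change of between 0.6738 and 1.2442 mg/dL in cholesterol level, holding the other predictors fixed.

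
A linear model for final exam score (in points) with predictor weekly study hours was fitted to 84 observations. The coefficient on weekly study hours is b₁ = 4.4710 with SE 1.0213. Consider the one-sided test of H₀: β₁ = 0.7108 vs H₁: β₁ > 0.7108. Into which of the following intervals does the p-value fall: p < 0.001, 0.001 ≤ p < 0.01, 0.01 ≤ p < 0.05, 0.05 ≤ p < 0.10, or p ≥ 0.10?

p < 0.001

t = (4.4710 − 0.7108) / 1.0213 = 3.682.
df = n − 2 = 84 − 2 = 82.
One-sided p = P(T_{82} > t) ≈ 0.0002.
So p < 0.001.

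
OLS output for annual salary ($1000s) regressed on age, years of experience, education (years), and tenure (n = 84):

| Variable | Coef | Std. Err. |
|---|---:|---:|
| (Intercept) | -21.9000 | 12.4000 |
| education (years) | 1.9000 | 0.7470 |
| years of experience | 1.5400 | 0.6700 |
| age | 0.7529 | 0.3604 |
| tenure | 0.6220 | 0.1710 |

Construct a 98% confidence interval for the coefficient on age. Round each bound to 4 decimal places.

Read off: b = 0.7529, SE = 0.3604 for age.
df = n − k − 1 = 84 − 4 − 1 = 79.
t* = t_{0.01, 79} = 2.374482.
Margin = t* × SE = 2.374482 × 0.3604 = 0.855763.
CI: 0.7529 ± 0.855763 → (-0.1029, 1.6087).

(-0.1029, 1.6087)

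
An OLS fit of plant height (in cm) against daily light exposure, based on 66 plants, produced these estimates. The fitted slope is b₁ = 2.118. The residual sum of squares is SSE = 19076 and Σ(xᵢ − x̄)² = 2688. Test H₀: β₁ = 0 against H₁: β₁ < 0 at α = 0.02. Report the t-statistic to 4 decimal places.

MSE = SSE/(n − 2) = 19076/64 = 298.062.
SE(b₁) = √(MSE/Sₓₓ) = √(298.062/2688) = 0.332996.
t = 2.118 / 0.332996 = 6.3604.
df = n − 2 = 64.
One-sided p ≈ 1.0000, which is ≥ 0.02, so fail to reject H₀.
The data do not give significant evidence that the true slope on daily light exposure is negative.

t = 6.3604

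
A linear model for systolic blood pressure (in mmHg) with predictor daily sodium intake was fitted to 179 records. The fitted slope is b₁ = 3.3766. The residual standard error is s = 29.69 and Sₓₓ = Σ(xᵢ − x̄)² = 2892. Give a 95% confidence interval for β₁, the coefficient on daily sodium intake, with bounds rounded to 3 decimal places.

SE(b₁) = s/√Sₓₓ = 29.69/√2892 = 0.552091.
df = n − 2 = 177.
t* = t_{0.025, 177} = 1.973457.
Margin = t* × SE = 1.973457 × 0.552091 = 1.08953.
CI: 3.3766 ± 1.08953 → (2.287, 4.466).
With 95% confidence, each one-unit increase in daily sodium intake is associated with a change of between 2.287 and 4.466 mmHg in systolic blood pressure.

(2.287, 4.466)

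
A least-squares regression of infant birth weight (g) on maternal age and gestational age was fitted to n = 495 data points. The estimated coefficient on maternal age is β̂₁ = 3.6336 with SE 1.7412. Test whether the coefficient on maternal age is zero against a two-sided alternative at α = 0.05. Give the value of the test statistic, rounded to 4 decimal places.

H₀: β₁ = 0 vs H₁: β₁ ≠ 0.
t = (β̂₁ − β₁⁰)/SE = 3.6336 / 1.7412 = 2.0868.
df = n − k − 1 = 495 − 2 − 1 = 492.
Two-sided p ≈ 0.0374, which is < 0.05, so reject H₀.
There is evidence that maternal age is associated with infant birth weight, holding the other predictors fixed.

t = 2.0868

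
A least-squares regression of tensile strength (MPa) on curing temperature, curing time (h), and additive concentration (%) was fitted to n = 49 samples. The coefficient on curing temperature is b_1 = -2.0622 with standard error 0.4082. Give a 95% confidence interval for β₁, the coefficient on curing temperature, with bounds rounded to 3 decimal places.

(-2.884, -1.240)

df = n − k − 1 = 49 − 3 − 1 = 45.
t* = t_{0.025, 45} = 2.014103.
Margin = t* × SE = 2.014103 × 0.4082 = 0.82216.
CI: -2.0622 ± 0.82216 → (-2.884, -1.240).
With 95% confidence, each one-unit increase in curing temperature is associated with a change of between -2.884 and -1.240 MPa in tensile strength, holding the other predictors fixed.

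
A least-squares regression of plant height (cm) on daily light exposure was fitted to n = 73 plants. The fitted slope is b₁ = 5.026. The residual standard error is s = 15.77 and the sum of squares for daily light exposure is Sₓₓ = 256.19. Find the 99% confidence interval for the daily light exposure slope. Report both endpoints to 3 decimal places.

SE(b₁) = s/√Sₓₓ = 15.77/√256.19 = 0.985259.
df = n − 2 = 71.
t* = t_{0.005, 71} = 2.646863.
Margin = t* × SE = 2.646863 × 0.985259 = 2.60785.
CI: 5.026 ± 2.60785 → (2.418, 7.634).
With 99% confidence, each one-unit increase in daily light exposure is associated with a change of between 2.418 and 7.634 cm in plant height.

(2.418, 7.634)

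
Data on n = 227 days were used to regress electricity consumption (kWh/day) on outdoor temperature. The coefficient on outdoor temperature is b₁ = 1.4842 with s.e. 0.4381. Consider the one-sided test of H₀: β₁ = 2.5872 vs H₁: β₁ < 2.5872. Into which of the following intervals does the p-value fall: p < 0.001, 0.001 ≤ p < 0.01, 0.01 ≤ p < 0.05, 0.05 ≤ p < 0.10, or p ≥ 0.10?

t = (1.4842 − 2.5872) / 0.4381 = -2.518.
df = n − 2 = 227 − 2 = 225.
One-sided p = P(T_{225} < t) ≈ 0.0063.
So 0.001 ≤ p < 0.01.

0.001 ≤ p < 0.01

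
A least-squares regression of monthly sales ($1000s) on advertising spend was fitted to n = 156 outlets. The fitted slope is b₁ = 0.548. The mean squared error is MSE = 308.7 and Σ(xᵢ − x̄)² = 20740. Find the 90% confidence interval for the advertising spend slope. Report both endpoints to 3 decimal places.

(0.346, 0.750)

SE(b₁) = √(MSE/Sₓₓ) = √(308.7/20740) = 0.122001.
df = n − 2 = 154.
t* = t_{0.05, 154} = 1.654808.
Margin = t* × SE = 1.654808 × 0.122001 = 0.20189.
CI: 0.548 ± 0.20189 → (0.346, 0.750).
With 90% confidence, each one-unit increase in advertising spend is associated with a change of between 0.346 and 0.750 $1000s in monthly sales.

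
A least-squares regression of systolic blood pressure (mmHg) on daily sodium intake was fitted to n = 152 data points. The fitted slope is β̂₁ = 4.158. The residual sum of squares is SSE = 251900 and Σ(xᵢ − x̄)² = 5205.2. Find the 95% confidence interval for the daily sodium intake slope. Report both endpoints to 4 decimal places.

MSE = SSE/(n − 2) = 251900/150 = 1679.33.
SE(β̂₁) = √(MSE/Sₓₓ) = √(1679.33/5205.2) = 0.568002.
df = n − 2 = 150.
t* = t_{0.025, 150} = 1.975905.
Margin = t* × SE = 1.975905 × 0.568002 = 1.122318.
CI: 4.158 ± 1.122318 → (3.0357, 5.2803).
With 95% confidence, each one-unit increase in daily sodium intake is associated with a change of between 3.0357 and 5.2803 mmHg in systolic blood pressure.

(3.0357, 5.2803)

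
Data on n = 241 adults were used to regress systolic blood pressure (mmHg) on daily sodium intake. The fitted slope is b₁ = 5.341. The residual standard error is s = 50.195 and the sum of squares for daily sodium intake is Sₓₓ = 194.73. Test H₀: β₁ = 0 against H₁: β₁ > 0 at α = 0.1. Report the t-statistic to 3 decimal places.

t = 1.485

SE(b₁) = s/√Sₓₓ = 50.195/√194.73 = 3.59703.
t = 5.341 / 3.59703 = 1.485.
df = n − 2 = 239.
One-sided p ≈ 0.0695, which is < 0.1, so reject H₀.
There is evidence that the true slope on daily sodium intake is positive.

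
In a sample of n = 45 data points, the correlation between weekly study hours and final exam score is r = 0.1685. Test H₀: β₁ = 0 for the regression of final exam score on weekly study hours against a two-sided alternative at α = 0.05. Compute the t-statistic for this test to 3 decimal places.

t = 1.121

t = r·√(n − 2)/√(1 − r²) = 0.1685·√43/√0.971608 = 1.121.
df = n − 2 = 43.
Two-sided p ≈ 0.2685, which is ≥ 0.05, so fail to reject H₀.
The data do not give significant evidence of a linear association between weekly study hours and final exam score.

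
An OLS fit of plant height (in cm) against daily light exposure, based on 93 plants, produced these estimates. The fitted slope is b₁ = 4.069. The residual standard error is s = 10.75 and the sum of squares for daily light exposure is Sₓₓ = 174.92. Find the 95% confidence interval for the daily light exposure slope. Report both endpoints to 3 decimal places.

(2.454, 5.684)

SE(b₁) = s/√Sₓₓ = 10.75/√174.92 = 0.812809.
df = n − 2 = 91.
t* = t_{0.025, 91} = 1.986377.
Margin = t* × SE = 1.986377 × 0.812809 = 1.61455.
CI: 4.069 ± 1.61455 → (2.454, 5.684).
With 95% confidence, each one-unit increase in daily light exposure is associated with a change of between 2.454 and 5.684 cm in plant height.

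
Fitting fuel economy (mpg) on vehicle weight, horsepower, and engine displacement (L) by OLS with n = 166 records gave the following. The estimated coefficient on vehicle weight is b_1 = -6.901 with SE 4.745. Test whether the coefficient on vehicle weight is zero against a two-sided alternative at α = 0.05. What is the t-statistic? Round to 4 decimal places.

H₀: β₁ = 0 vs H₁: β₁ ≠ 0.
t = (b_1 − β₁⁰)/SE = -6.901 / 4.745 = -1.4544.
df = n − k − 1 = 166 − 3 − 1 = 162.
Two-sided p ≈ 0.1478, which is ≥ 0.05, so fail to reject H₀.
The data do not give significant evidence of an association between vehicle weight and fuel economy, after adjusting for the other predictors.

t = -1.4544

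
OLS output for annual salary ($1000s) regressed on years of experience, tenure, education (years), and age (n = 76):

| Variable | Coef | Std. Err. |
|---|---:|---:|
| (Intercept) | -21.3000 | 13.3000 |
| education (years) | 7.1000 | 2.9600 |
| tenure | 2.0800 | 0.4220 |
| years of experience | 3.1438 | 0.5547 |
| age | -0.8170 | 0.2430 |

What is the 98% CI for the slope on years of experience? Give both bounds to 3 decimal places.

Read off: b = 3.1438, SE = 0.5547 for years of experience.
df = n − k − 1 = 76 − 4 − 1 = 71.
t* = t_{0.01, 71} = 2.380024.
Margin = t* × SE = 2.380024 × 0.5547 = 1.32020.
CI: 3.1438 ± 1.32020 → (1.824, 4.464).

(1.824, 4.464)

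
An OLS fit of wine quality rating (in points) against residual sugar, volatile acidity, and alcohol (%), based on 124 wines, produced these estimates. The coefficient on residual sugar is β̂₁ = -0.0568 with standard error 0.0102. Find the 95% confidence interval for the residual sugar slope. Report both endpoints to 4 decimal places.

(-0.0770, -0.0366)

df = n − k − 1 = 124 − 3 − 1 = 120.
t* = t_{0.025, 120} = 1.97993.
Margin = t* × SE = 1.97993 × 0.0102 = 0.020195.
CI: -0.0568 ± 0.020195 → (-0.0770, -0.0366).
With 95% confidence, each one-unit increase in residual sugar is associated with a change of between -0.0770 and -0.0366 points in wine quality rating, holding the other predictors fixed.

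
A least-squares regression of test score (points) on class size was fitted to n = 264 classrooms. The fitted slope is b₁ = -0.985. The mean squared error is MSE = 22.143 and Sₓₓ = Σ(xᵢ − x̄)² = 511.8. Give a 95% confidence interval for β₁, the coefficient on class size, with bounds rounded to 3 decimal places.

(-1.395, -0.575)

SE(b₁) = √(MSE/Sₓₓ) = √(22.143/511.8) = 0.208002.
df = n − 2 = 262.
t* = t_{0.025, 262} = 1.96906.
Margin = t* × SE = 1.96906 × 0.208002 = 0.40957.
CI: -0.985 ± 0.40957 → (-1.395, -0.575).
With 95% confidence, each one-unit increase in class size is associated with a change of between -1.395 and -0.575 points in test score.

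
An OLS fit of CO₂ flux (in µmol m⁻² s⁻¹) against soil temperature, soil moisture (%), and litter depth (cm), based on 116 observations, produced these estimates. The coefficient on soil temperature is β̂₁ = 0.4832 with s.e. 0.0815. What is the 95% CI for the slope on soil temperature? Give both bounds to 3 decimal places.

(0.322, 0.645)

df = n − k − 1 = 116 − 3 − 1 = 112.
t* = t_{0.025, 112} = 1.981372.
Margin = t* × SE = 1.981372 × 0.0815 = 0.16148.
CI: 0.4832 ± 0.16148 → (0.322, 0.645).
With 95% confidence, each one-unit increase in soil temperature is associated with a change of between 0.322 and 0.645 µmol m⁻² s⁻¹ in CO₂ flux, holding the other predictors fixed.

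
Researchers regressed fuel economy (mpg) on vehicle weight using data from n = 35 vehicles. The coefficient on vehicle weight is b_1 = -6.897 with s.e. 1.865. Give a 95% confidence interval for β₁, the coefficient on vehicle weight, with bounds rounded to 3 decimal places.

(-10.691, -3.103)

df = n − 2 = 35 − 2 = 33.
t* = t_{0.025, 33} = 2.034515.
Margin = t* × SE = 2.034515 × 1.865 = 3.79437.
CI: -6.897 ± 3.79437 → (-10.691, -3.103).
With 95% confidence, each one-unit increase in vehicle weight is associated with a change of between -10.691 and -3.103 mpg in fuel economy.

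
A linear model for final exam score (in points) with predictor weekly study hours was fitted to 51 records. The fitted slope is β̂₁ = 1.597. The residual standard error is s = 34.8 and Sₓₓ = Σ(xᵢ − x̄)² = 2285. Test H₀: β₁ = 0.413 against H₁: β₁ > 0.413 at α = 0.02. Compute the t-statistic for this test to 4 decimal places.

t = 1.6264

SE(β̂₁) = s/√Sₓₓ = 34.8/√2285 = 0.728008.
t = (1.597 − 0.413) / 0.728008 = 1.6264.
df = n − 2 = 49.
One-sided p ≈ 0.0551, which is ≥ 0.02, so fail to reject H₀.
The data do not give significant evidence that the true slope on weekly study hours exceeds 0.413 points per unit.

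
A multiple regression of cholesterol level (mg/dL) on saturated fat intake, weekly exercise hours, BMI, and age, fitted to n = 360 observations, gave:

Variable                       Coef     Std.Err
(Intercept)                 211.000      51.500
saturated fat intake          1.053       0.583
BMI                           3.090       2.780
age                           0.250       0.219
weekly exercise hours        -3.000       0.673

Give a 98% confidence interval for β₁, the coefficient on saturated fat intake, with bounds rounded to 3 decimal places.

(-0.309, 2.415)

Read off: b = 1.053, SE = 0.583 for saturated fat intake.
df = n − k − 1 = 360 − 4 − 1 = 355.
t* = t_{0.01, 355} = 2.336898.
Margin = t* × SE = 2.336898 × 0.583 = 1.36241.
CI: 1.053 ± 1.36241 → (-0.309, 2.415).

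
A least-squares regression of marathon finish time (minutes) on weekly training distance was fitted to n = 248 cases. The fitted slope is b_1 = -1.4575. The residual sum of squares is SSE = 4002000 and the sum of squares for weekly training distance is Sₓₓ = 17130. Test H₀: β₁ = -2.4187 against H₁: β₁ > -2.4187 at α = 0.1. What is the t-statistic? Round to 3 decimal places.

t = 0.986

MSE = SSE/(n − 2) = 4002000/246 = 16268.3.
SE(b_1) = √(MSE/Sₓₓ) = √(16268.3/17130) = 0.974523.
t = (-1.4575 − (-2.4187)) / 0.974523 = 0.986.
df = n − 2 = 246.
One-sided p ≈ 0.1625, which is ≥ 0.1, so fail to reject H₀.
The data do not give significant evidence that the true slope on weekly training distance exceeds -2.4187 minutes per unit.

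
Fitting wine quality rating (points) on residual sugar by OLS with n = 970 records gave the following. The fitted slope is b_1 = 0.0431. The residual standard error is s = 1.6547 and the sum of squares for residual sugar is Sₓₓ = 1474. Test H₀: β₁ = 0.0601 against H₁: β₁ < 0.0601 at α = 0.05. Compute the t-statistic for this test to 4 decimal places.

t = -0.3944

SE(b_1) = s/√Sₓₓ = 1.6547/√1474 = 0.0430993.
t = (0.0431 − 0.0601) / 0.0430993 = -0.3944.
df = n − 2 = 968.
One-sided p ≈ 0.3467, which is ≥ 0.05, so fail to reject H₀.
The data do not give significant evidence that the true slope on residual sugar is below 0.0601 points per unit.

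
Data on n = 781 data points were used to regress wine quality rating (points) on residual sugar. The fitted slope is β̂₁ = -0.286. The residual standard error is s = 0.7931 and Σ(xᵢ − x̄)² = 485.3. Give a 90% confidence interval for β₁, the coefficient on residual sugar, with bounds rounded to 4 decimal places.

(-0.3453, -0.2267)

SE(β̂₁) = s/√Sₓₓ = 0.7931/√485.3 = 0.0360017.
df = n − 2 = 779.
t* = t_{0.05, 779} = 1.646812.
Margin = t* × SE = 1.646812 × 0.0360017 = 0.059288.
CI: -0.286 ± 0.059288 → (-0.3453, -0.2267).
With 90% confidence, each one-unit increase in residual sugar is associated with a change of between -0.3453 and -0.2267 points in wine quality rating.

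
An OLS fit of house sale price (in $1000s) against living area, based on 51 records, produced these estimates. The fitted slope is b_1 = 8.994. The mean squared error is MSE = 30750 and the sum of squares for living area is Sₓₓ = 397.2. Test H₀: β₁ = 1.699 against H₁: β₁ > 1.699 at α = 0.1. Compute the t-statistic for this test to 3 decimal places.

t = 0.829

SE(b_1) = √(MSE/Sₓₓ) = √(30750/397.2) = 8.79869.
t = (8.994 − 1.699) / 8.79869 = 0.829.
df = n − 2 = 49.
One-sided p ≈ 0.2055, which is ≥ 0.1, so fail to reject H₀.
The data do not give significant evidence that the true slope on living area exceeds 1.699 $1000s per unit.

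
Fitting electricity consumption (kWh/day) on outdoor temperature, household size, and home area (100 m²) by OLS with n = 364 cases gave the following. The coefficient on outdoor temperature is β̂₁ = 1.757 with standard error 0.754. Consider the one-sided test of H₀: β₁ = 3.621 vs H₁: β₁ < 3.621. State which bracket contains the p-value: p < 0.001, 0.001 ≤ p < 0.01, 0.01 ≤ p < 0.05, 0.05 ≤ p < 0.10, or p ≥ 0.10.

0.001 ≤ p < 0.01

t = (1.757 − 3.621) / 0.754 = -2.472.
df = n − k − 1 = 364 − 3 − 1 = 360.
One-sided p = P(T_{360} < t) ≈ 0.0069.
So 0.001 ≤ p < 0.01.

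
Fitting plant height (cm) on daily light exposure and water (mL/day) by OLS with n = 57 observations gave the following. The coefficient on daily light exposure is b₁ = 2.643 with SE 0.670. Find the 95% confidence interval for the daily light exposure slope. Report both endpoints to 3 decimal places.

df = n − k − 1 = 57 − 2 − 1 = 54.
t* = t_{0.025, 54} = 2.004879.
Margin = t* × SE = 2.004879 × 0.670 = 1.34327.
CI: 2.643 ± 1.34327 → (1.300, 3.986).
With 95% confidence, each one-unit increase in daily light exposure is associated with a change of between 1.300 and 3.986 cm in plant height, holding the other predictors fixed.

(1.300, 3.986)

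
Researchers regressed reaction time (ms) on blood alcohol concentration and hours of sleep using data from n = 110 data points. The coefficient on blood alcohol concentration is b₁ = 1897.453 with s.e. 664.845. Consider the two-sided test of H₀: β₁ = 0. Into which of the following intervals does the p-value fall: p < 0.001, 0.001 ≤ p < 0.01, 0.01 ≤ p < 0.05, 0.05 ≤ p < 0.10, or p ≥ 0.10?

0.001 ≤ p < 0.01

t = 1897.453 / 664.845 = 2.854.
df = n − k − 1 = 110 − 2 − 1 = 107.
Two-sided p = 2·P(T_{107} > |t|) ≈ 0.0052.
So 0.001 ≤ p < 0.01.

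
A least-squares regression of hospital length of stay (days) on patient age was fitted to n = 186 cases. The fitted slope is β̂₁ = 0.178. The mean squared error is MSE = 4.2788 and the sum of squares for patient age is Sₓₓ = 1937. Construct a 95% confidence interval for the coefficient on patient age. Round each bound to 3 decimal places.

(0.085, 0.271)

SE(β̂₁) = √(MSE/Sₓₓ) = √(4.2788/1937) = 0.0469998.
df = n − 2 = 184.
t* = t_{0.025, 184} = 1.972941.
Margin = t* × SE = 1.972941 × 0.0469998 = 0.09273.
CI: 0.178 ± 0.09273 → (0.085, 0.271).
With 95% confidence, each one-unit increase in patient age is associated with a change of between 0.085 and 0.271 days in hospital length of stay.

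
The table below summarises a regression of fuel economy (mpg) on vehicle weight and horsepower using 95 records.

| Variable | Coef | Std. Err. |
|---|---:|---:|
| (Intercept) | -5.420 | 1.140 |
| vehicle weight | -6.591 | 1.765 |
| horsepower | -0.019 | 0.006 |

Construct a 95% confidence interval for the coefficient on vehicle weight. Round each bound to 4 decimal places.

(-10.0964, -3.0856)

Read off: b = -6.591, SE = 1.765 for vehicle weight.
df = n − k − 1 = 95 − 2 − 1 = 92.
t* = t_{0.025, 92} = 1.986086.
Margin = t* × SE = 1.986086 × 1.765 = 3.505442.
CI: -6.591 ± 3.505442 → (-10.0964, -3.0856).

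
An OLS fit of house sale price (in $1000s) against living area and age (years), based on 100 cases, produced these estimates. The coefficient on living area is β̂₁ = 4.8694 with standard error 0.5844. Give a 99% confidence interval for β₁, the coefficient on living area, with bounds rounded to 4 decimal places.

df = n − k − 1 = 100 − 2 − 1 = 97.
t* = t_{0.005, 97} = 2.627468.
Margin = t* × SE = 2.627468 × 0.5844 = 1.535492.
CI: 4.8694 ± 1.535492 → (3.3339, 6.4049).
With 99% confidence, each one-unit increase in living area is associated with a change of between 3.3339 and 6.4049 $1000s in house sale price, holding the other predictors fixed.

(3.3339, 6.4049)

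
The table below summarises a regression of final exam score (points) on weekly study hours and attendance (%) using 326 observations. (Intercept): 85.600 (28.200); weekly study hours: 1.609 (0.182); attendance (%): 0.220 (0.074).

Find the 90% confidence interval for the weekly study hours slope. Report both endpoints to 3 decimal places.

Read off: b = 1.609, SE = 0.182 for weekly study hours.
df = n − k − 1 = 326 − 2 − 1 = 323.
t* = t_{0.05, 323} = 1.649585.
Margin = t* × SE = 1.649585 × 0.182 = 0.30022.
CI: 1.609 ± 0.30022 → (1.309, 1.909).

(1.309, 1.909)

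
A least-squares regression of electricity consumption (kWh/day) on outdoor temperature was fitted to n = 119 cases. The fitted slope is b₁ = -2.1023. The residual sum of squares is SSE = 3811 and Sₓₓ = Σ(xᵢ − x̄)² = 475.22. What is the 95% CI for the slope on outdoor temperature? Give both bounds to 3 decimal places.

(-2.621, -1.584)

MSE = SSE/(n − 2) = 3811/117 = 32.5726.
SE(b₁) = √(MSE/Sₓₓ) = √(32.5726/475.22) = 0.261806.
df = n − 2 = 117.
t* = t_{0.025, 117} = 1.980448.
Margin = t* × SE = 1.980448 × 0.261806 = 0.51849.
CI: -2.1023 ± 0.51849 → (-2.621, -1.584).
With 95% confidence, each one-unit increase in outdoor temperature is associated with a change of between -2.621 and -1.584 kWh/day in electricity consumption.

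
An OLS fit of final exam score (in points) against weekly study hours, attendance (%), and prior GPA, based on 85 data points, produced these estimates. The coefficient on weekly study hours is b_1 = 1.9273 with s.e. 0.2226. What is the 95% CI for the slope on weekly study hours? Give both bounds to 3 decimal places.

df = n − k − 1 = 85 − 3 − 1 = 81.
t* = t_{0.025, 81} = 1.989686.
Margin = t* × SE = 1.989686 × 0.2226 = 0.44290.
CI: 1.9273 ± 0.44290 → (1.484, 2.370).
With 95% confidence, each one-unit increase in weekly study hours is associated with a change of between 1.484 and 2.370 points in final exam score, holding the other predictors fixed.

(1.484, 2.370)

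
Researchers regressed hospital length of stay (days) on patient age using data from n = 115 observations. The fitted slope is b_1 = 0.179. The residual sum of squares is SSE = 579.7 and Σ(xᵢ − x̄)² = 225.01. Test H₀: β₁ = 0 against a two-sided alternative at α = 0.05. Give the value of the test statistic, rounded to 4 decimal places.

t = 1.1855

MSE = SSE/(n − 2) = 579.7/113 = 5.13009.
SE(b_1) = √(MSE/Sₓₓ) = √(5.13009/225.01) = 0.150995.
t = 0.179 / 0.150995 = 1.1855.
df = n − 2 = 113.
Two-sided p ≈ 0.2383, which is ≥ 0.05, so fail to reject H₀.
The data do not give significant evidence of an association between patient age and hospital length of stay.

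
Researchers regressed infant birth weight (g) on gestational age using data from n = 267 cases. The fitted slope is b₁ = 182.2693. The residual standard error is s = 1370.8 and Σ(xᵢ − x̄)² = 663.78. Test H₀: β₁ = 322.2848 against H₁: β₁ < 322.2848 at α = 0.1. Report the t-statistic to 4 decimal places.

SE(b₁) = s/√Sₓₓ = 1370.8/√663.78 = 53.2062.
t = (182.2693 − 322.2848) / 53.2062 = -2.6316.
df = n − 2 = 265.
One-sided p ≈ 0.0045, which is < 0.1, so reject H₀.
There is evidence that the true slope on gestational age is below 322.2848 g per unit.

t = -2.6316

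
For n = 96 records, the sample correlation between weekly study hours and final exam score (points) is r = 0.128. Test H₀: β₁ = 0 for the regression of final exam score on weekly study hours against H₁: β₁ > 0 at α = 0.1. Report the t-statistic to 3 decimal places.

t = 1.251

t = r·√(n − 2)/√(1 − r²) = 0.128·√94/√0.983616 = 1.251.
df = n − 2 = 94.
One-sided p ≈ 0.1070, which is ≥ 0.1, so fail to reject H₀.
The data do not give significant evidence of a linear association between weekly study hours and final exam score.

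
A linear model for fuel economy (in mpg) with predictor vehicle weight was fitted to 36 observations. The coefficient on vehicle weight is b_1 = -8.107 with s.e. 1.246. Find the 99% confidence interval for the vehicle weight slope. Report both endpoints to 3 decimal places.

(-11.507, -4.707)

df = n − 2 = 36 − 2 = 34.
t* = t_{0.005, 34} = 2.728394.
Margin = t* × SE = 2.728394 × 1.246 = 3.39958.
CI: -8.107 ± 3.39958 → (-11.507, -4.707).
With 99% confidence, each one-unit increase in vehicle weight is associated with a change of between -11.507 and -4.707 mpg in fuel economy.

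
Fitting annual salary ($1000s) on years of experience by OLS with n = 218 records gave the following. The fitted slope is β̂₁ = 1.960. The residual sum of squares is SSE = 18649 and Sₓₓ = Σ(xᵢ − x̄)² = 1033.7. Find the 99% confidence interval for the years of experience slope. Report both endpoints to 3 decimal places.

MSE = SSE/(n − 2) = 18649/216 = 86.338.
SE(β̂₁) = √(MSE/Sₓₓ) = √(86.338/1033.7) = 0.289004.
df = n − 2 = 216.
t* = t_{0.005, 216} = 2.598782.
Margin = t* × SE = 2.598782 × 0.289004 = 0.75106.
CI: 1.960 ± 0.75106 → (1.209, 2.711).
With 99% confidence, each one-unit increase in years of experience is associated with a change of between 1.209 and 2.711 $1000s in annual salary.

(1.209, 2.711)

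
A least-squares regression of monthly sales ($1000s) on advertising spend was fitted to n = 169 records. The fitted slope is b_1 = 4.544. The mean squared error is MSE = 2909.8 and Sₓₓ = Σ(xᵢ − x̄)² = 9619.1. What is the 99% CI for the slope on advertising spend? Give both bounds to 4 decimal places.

(3.1109, 5.9771)

SE(b_1) = √(MSE/Sₓₓ) = √(2909.8/9619.1) = 0.550002.
df = n − 2 = 167.
t* = t_{0.005, 167} = 2.605589.
Margin = t* × SE = 2.605589 × 0.550002 = 1.433079.
CI: 4.544 ± 1.433079 → (3.1109, 5.9771).
With 99% confidence, each one-unit increase in advertising spend is associated with a change of between 3.1109 and 5.9771 $1000s in monthly sales.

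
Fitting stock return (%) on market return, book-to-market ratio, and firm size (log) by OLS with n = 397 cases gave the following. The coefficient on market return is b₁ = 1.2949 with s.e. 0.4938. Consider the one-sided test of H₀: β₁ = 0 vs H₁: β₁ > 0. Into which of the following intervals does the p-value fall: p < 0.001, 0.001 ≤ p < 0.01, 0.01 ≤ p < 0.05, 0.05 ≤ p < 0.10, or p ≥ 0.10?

t = 1.2949 / 0.4938 = 2.622.
df = n − k − 1 = 397 − 3 − 1 = 393.
One-sided p = P(T_{393} > t) ≈ 0.0045.
So 0.001 ≤ p < 0.01.

0.001 ≤ p < 0.01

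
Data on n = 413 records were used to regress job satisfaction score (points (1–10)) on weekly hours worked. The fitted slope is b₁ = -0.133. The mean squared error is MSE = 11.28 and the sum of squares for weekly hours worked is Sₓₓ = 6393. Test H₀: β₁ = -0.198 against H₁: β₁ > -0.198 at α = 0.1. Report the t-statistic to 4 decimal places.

t = 1.5474

SE(b₁) = √(MSE/Sₓₓ) = √(11.28/6393) = 0.0420051.
t = (-0.133 − (-0.198)) / 0.0420051 = 1.5474.
df = n − 2 = 411.
One-sided p ≈ 0.0613, which is < 0.1, so reject H₀.
There is evidence that the true slope on weekly hours worked exceeds -0.198 points (1–10) per unit.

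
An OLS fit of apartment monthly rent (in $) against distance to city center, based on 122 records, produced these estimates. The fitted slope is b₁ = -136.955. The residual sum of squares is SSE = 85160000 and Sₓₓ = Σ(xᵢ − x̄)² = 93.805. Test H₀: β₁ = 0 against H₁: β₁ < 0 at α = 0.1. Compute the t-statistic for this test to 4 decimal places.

MSE = SSE/(n − 2) = 85160000/120 = 709667.
SE(b₁) = √(MSE/Sₓₓ) = √(709667/93.805) = 86.979.
t = -136.955 / 86.979 = -1.5746.
df = n − 2 = 120.
One-sided p ≈ 0.0590, which is < 0.1, so reject H₀.
There is evidence that the true slope on distance to city center is negative.

t = -1.5746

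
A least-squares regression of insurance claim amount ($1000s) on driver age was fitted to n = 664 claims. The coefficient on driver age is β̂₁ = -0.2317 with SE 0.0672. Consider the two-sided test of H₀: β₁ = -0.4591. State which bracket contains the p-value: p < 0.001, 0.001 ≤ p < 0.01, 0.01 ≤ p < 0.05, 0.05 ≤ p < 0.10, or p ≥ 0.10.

p < 0.001

t = (-0.2317 − (-0.4591)) / 0.0672 = 3.384.
df = n − 2 = 664 − 2 = 662.
Two-sided p = 2·P(T_{662} > |t|) ≈ 0.0008.
So p < 0.001.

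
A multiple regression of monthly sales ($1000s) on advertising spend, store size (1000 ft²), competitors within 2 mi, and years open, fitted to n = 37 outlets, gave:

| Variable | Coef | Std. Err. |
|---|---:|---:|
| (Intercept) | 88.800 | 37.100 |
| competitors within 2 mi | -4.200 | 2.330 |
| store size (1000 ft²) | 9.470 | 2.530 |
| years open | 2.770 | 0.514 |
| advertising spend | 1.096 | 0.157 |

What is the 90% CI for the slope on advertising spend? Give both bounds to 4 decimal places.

(0.8301, 1.3619)

Read off: b = 1.096, SE = 0.157 for advertising spend.
df = n − k − 1 = 37 − 4 − 1 = 32.
t* = t_{0.05, 32} = 1.693889.
Margin = t* × SE = 1.693889 × 0.157 = 0.265941.
CI: 1.096 ± 0.265941 → (0.8301, 1.3619).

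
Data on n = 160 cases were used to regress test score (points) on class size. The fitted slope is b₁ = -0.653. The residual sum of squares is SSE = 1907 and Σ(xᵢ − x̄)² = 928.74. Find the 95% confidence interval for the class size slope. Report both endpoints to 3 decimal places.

(-0.878, -0.428)

MSE = SSE/(n − 2) = 1907/158 = 12.0696.
SE(b₁) = √(MSE/Sₓₓ) = √(12.0696/928.74) = 0.113999.
df = n − 2 = 158.
t* = t_{0.025, 158} = 1.975092.
Margin = t* × SE = 1.975092 × 0.113999 = 0.22516.
CI: -0.653 ± 0.22516 → (-0.878, -0.428).
With 95% confidence, each one-unit increase in class size is associated with a change of between -0.878 and -0.428 points in test score.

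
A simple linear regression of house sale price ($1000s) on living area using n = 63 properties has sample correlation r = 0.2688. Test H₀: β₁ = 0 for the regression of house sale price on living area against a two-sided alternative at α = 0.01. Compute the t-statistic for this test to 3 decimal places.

t = r·√(n − 2)/√(1 − r²) = 0.2688·√61/√0.927747 = 2.180.
df = n − 2 = 61.
Two-sided p ≈ 0.0332, which is ≥ 0.01, so fail to reject H₀.
The data do not give significant evidence of a linear association between living area and house sale price.

t = 2.180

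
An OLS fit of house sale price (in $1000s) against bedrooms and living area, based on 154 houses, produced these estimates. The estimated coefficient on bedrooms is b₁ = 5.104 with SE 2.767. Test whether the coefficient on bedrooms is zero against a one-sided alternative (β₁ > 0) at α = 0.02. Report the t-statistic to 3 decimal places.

t = 1.845

H₀: β₁ = 0 vs H₁: β₁ > 0.
t = (b₁ − β₁⁰)/SE = 5.104 / 2.767 = 1.845.
df = n − k − 1 = 154 − 2 − 1 = 151.
One-sided p ≈ 0.0335, which is ≥ 0.02, so fail to reject H₀.
The data do not give significant evidence that the true slope on bedrooms is positive, holding the other predictors fixed.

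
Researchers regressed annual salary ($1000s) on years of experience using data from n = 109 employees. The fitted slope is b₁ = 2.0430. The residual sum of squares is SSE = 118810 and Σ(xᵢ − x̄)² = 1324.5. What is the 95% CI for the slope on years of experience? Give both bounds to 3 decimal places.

(0.228, 3.858)

MSE = SSE/(n − 2) = 118810/107 = 1110.37.
SE(b₁) = √(MSE/Sₓₓ) = √(1110.37/1324.5) = 0.915606.
df = n − 2 = 107.
t* = t_{0.025, 107} = 1.982383.
Margin = t* × SE = 1.982383 × 0.915606 = 1.81508.
CI: 2.0430 ± 1.81508 → (0.228, 3.858).
With 95% confidence, each one-unit increase in years of experience is associated with a change of between 0.228 and 3.858 $1000s in annual salary.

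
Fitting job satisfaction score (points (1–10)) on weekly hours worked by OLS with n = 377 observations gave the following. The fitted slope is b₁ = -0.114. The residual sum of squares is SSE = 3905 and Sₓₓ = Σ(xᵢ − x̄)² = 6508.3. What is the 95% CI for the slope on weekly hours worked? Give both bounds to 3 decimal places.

MSE = SSE/(n − 2) = 3905/375 = 10.4133.
SE(b₁) = √(MSE/Sₓₓ) = √(10.4133/6508.3) = 0.0400001.
df = n − 2 = 375.
t* = t_{0.025, 375} = 1.96631.
Margin = t* × SE = 1.96631 × 0.0400001 = 0.07865.
CI: -0.114 ± 0.07865 → (-0.193, -0.035).
With 95% confidence, each one-unit increase in weekly hours worked is associated with a change of between -0.193 and -0.035 points (1–10) in job satisfaction score.

(-0.193, -0.035)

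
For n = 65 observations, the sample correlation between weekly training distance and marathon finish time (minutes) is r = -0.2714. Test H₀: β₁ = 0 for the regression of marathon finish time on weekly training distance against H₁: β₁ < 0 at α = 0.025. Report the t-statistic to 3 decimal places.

t = -2.238

t = r·√(n − 2)/√(1 − r²) = -0.2714·√63/√0.926342 = -2.238.
df = n − 2 = 63.
One-sided p ≈ 0.0144, which is < 0.025, so reject H₀.
There is evidence of a linear association between weekly training distance and marathon finish time.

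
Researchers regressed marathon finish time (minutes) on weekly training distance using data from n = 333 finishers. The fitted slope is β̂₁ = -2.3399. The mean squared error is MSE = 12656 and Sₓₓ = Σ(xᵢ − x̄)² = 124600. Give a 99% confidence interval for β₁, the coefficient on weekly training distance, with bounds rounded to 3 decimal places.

(-3.166, -1.514)

SE(β̂₁) = √(MSE/Sₓₓ) = √(12656/124600) = 0.318705.
df = n − 2 = 331.
t* = t_{0.005, 331} = 2.590764.
Margin = t* × SE = 2.590764 × 0.318705 = 0.82569.
CI: -2.3399 ± 0.82569 → (-3.166, -1.514).
With 99% confidence, each one-unit increase in weekly training distance is associated with a change of between -3.166 and -1.514 minutes in marathon finish time.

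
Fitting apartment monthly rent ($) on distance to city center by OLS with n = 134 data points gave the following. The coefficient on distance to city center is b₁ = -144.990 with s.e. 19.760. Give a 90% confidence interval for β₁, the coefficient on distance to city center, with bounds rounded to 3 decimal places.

df = n − 2 = 134 − 2 = 132.
t* = t_{0.05, 132} = 1.656479.
Margin = t* × SE = 1.656479 × 19.760 = 32.73203.
CI: -144.990 ± 32.73203 → (-177.722, -112.258).
With 90% confidence, each one-unit increase in distance to city center is associated with a change of between -177.722 and -112.258 $ in apartment monthly rent.

(-177.722, -112.258)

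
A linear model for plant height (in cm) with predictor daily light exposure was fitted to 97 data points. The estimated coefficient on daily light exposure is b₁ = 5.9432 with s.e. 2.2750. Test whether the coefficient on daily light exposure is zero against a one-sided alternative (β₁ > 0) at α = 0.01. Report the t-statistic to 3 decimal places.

t = 2.612

H₀: β₁ = 0 vs H₁: β₁ > 0.
t = (b₁ − β₁⁰)/SE = 5.9432 / 2.2750 = 2.612.
df = n − 2 = 97 − 2 = 95.
One-sided p ≈ 0.0052, which is < 0.01, so reject H₀.
There is evidence that the true slope on daily light exposure is positive.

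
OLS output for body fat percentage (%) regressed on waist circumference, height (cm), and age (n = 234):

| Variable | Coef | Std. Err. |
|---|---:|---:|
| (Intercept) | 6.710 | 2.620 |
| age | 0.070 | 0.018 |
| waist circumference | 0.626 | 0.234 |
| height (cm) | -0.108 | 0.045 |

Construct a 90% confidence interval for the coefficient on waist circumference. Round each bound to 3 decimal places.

(0.240, 1.012)

Read off: b = 0.626, SE = 0.234 for waist circumference.
df = n − k − 1 = 234 − 3 − 1 = 230.
t* = t_{0.05, 230} = 1.651506.
Margin = t* × SE = 1.651506 × 0.234 = 0.38645.
CI: 0.626 ± 0.38645 → (0.240, 1.012).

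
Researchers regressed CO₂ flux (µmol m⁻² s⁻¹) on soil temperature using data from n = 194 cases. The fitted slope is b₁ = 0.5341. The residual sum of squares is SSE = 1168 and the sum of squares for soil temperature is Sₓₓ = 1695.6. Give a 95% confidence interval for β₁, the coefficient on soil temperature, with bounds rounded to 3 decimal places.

(0.416, 0.652)

MSE = SSE/(n − 2) = 1168/192 = 6.08333.
SE(b₁) = √(MSE/Sₓₓ) = √(6.08333/1695.6) = 0.0598976.
df = n − 2 = 192.
t* = t_{0.025, 192} = 1.972396.
Margin = t* × SE = 1.972396 × 0.0598976 = 0.11814.
CI: 0.5341 ± 0.11814 → (0.416, 0.652).
With 95% confidence, each one-unit increase in soil temperature is associated with a change of between 0.416 and 0.652 µmol m⁻² s⁻¹ in CO₂ flux.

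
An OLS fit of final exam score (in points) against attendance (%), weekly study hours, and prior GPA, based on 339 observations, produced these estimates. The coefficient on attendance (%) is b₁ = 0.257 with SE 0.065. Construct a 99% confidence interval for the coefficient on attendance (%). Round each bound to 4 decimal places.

df = n − k − 1 = 339 − 3 − 1 = 335.
t* = t_{0.005, 335} = 2.590585.
Margin = t* × SE = 2.590585 × 0.065 = 0.168388.
CI: 0.257 ± 0.168388 → (0.0886, 0.4254).
With 99% confidence, each one-unit increase in attendance (%) is associated with a change of between 0.0886 and 0.4254 points in final exam score, holding the other predictors fixed.

(0.0886, 0.4254)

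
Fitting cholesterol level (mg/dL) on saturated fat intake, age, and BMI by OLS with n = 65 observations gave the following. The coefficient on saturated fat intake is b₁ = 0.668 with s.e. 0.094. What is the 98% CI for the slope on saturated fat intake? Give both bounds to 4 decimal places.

df = n − k − 1 = 65 − 3 − 1 = 61.
t* = t_{0.01, 61} = 2.389047.
Margin = t* × SE = 2.389047 × 0.094 = 0.224570.
CI: 0.668 ± 0.224570 → (0.4434, 0.8926).
With 98% confidence, each one-unit increase in saturated fat intake is associated with a change of between 0.4434 and 0.8926 mg/dL in cholesterol level, holding the other predictors fixed.

(0.4434, 0.8926)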